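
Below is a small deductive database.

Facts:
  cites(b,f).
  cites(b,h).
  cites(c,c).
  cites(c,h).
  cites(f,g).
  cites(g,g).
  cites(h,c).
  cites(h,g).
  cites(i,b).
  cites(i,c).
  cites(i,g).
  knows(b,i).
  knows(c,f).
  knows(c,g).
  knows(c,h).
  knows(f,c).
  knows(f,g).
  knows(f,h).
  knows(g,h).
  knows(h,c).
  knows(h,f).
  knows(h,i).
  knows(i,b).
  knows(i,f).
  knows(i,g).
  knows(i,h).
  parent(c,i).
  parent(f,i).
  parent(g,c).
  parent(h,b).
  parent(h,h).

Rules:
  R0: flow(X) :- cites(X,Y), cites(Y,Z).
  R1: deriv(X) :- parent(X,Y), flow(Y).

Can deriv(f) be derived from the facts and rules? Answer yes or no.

yes

round 1: derive flow(b) via R0 from cites(b,f), cites(f,g)
round 1: derive flow(c) via R0 from cites(c,c), cites(c,c)
round 1: derive flow(f) via R0 from cites(f,g), cites(g,g)
round 1: derive flow(g) via R0 from cites(g,g), cites(g,g)
round 1: derive flow(h) via R0 from cites(h,c), cites(c,c)
round 1: derive flow(i) via R0 from cites(i,b), cites(b,f)
round 2: derive deriv(c) via R1 from parent(c,i), flow(i)
round 2: derive deriv(f) via R1 from parent(f,i), flow(i)
round 2: derive deriv(g) via R1 from parent(g,c), flow(c)
round 2: derive deriv(h) via R1 from parent(h,b), flow(b)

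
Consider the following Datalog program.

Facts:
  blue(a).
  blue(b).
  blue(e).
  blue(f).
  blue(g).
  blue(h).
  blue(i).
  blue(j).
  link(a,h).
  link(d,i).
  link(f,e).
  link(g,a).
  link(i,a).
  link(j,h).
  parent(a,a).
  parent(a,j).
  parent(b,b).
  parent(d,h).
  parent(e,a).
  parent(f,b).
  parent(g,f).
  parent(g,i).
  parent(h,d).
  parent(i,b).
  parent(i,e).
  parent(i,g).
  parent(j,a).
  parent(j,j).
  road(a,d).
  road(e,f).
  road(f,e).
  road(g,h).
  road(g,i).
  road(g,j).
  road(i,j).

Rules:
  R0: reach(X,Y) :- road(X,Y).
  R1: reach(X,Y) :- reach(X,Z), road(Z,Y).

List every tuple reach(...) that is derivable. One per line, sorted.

reach(a,d)
reach(e,e)
reach(e,f)
reach(f,e)
reach(f,f)
reach(g,h)
reach(g,i)
reach(g,j)
reach(i,j)

round 1: derive reach(a,d) via R0 from road(a,d)
round 1: derive reach(e,f) via R0 from road(e,f)
round 1: derive reach(f,e) via R0 from road(f,e)
round 1: derive reach(g,h) via R0 from road(g,h)
round 1: derive reach(g,i) via R0 from road(g,i)
round 1: derive reach(g,j) via R0 from road(g,j)
round 1: derive reach(i,j) via R0 from road(i,j)
round 2: derive reach(e,e) via R1 from reach(e,f), road(f,e)
round 2: derive reach(f,f) via R1 from reach(f,e), road(e,f)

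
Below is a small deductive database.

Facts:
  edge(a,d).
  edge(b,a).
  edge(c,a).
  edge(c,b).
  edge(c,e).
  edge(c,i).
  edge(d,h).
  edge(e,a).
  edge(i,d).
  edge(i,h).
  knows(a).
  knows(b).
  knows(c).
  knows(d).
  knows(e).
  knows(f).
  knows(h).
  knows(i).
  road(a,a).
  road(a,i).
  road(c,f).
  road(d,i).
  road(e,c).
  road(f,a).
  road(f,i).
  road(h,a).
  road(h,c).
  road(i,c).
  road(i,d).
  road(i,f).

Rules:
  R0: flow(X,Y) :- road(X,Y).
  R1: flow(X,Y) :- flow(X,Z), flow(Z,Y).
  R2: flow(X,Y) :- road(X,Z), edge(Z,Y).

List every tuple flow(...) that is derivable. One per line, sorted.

flow(a,a)
flow(a,b)
flow(a,c)
flow(a,d)
flow(a,e)
flow(a,f)
flow(a,h)
flow(a,i)
flow(c,a)
flow(c,b)
flow(c,c)
flow(c,d)
flow(c,e)
flow(c,f)
flow(c,h)
flow(c,i)
flow(d,a)
flow(d,b)
flow(d,c)
flow(d,d)
flow(d,e)
flow(d,f)
flow(d,h)
flow(d,i)
flow(e,a)
flow(e,b)
flow(e,c)
flow(e,d)
flow(e,e)
flow(e,f)
flow(e,h)
flow(e,i)
flow(f,a)
flow(f,b)
flow(f,c)
flow(f,d)
flow(f,e)
flow(f,f)
flow(f,h)
flow(f,i)
flow(h,a)
flow(h,b)
flow(h,c)
flow(h,d)
flow(h,e)
flow(h,f)
flow(h,h)
flow(h,i)
flow(i,a)
flow(i,b)
flow(i,c)
flow(i,d)
flow(i,e)
flow(i,f)
flow(i,h)
flow(i,i)

round 1: derive flow(a,a) via R0 from road(a,a)
round 1: derive flow(a,i) via R0 from road(a,i)
round 1: derive flow(c,f) via R0 from road(c,f)
round 1: derive flow(d,i) via R0 from road(d,i)
round 1: derive flow(e,c) via R0 from road(e,c)
round 1: derive flow(f,a) via R0 from road(f,a)
round 1: derive flow(f,i) via R0 from road(f,i)
round 1: derive flow(h,a) via R0 from road(h,a)
round 1: derive flow(h,c) via R0 from road(h,c)
round 1: derive flow(i,c) via R0 from road(i,c)
round 1: derive flow(i,d) via R0 from road(i,d)
round 1: derive flow(i,f) via R0 from road(i,f)
round 1: derive flow(a,d) via R2 from road(a,a), edge(a,d)
round 1: derive flow(a,h) via R2 from road(a,i), edge(i,h)
round 1: derive flow(d,d) via R2 from road(d,i), edge(i,d)
round 1: derive flow(d,h) via R2 from road(d,i), edge(i,h)
round 1: derive flow(e,a) via R2 from road(e,c), edge(c,a)
round 1: derive flow(e,b) via R2 from road(e,c), edge(c,b)
round 1: derive flow(e,e) via R2 from road(e,c), edge(c,e)
round 1: derive flow(e,i) via R2 from road(e,c), edge(c,i)
round 1: derive flow(f,d) via R2 from road(f,a), edge(a,d)
round 1: derive flow(f,h) via R2 from road(f,i), edge(i,h)
round 1: derive flow(h,b) via R2 from road(h,c), edge(c,b)
round 1: derive flow(h,d) via R2 from road(h,a), edge(a,d)
round 1: derive flow(h,e) via R2 from road(h,c), edge(c,e)
round 1: derive flow(h,i) via R2 from road(h,c), edge(c,i)
round 1: derive flow(i,a) via R2 from road(i,c), edge(c,a)
round 1: derive flow(i,b) via R2 from road(i,c), edge(c,b)
round 1: derive flow(i,e) via R2 from road(i,c), edge(c,e)
round 1: derive flow(i,h) via R2 from road(i,d), edge(d,h)
round 1: derive flow(i,i) via R2 from road(i,c), edge(c,i)
round 2: derive flow(a,b) via R1 from flow(a,h), flow(h,b)
round 2: derive flow(a,c) via R1 from flow(a,h), flow(h,c)
round 2: derive flow(a,e) via R1 from flow(a,h), flow(h,e)
round 2: derive flow(a,f) via R1 from flow(a,i), flow(i,f)
round 2: derive flow(c,a) via R1 from flow(c,f), flow(f,a)
round 2: derive flow(c,d) via R1 from flow(c,f), flow(f,d)
round 2: derive flow(c,h) via R1 from flow(c,f), flow(f,h)
round 2: derive flow(c,i) via R1 from flow(c,f), flow(f,i)
round 2: derive flow(d,a) via R1 from flow(d,h), flow(h,a)
round 2: derive flow(d,b) via R1 from flow(d,h), flow(h,b)
round 2: derive flow(d,c) via R1 from flow(d,h), flow(h,c)
round 2: derive flow(d,e) via R1 from flow(d,h), flow(h,e)
round 2: derive flow(d,f) via R1 from flow(d,i), flow(i,f)
round 2: derive flow(e,d) via R1 from flow(e,a), flow(a,d)
round 2: derive flow(e,f) via R1 from flow(e,c), flow(c,f)
round 2: derive flow(e,h) via R1 from flow(e,a), flow(a,h)
round 2: derive flow(f,b) via R1 from flow(f,h), flow(h,b)
round 2: derive flow(f,c) via R1 from flow(f,h), flow(h,c)
round 2: derive flow(f,e) via R1 from flow(f,h), flow(h,e)
round 2: derive flow(f,f) via R1 from flow(f,i), flow(i,f)
round 2: derive flow(h,f) via R1 from flow(h,c), flow(c,f)
round 2: derive flow(h,h) via R1 from flow(h,a), flow(a,h)
round 3: derive flow(c,b) via R1 from flow(c,a), flow(a,b)
round 3: derive flow(c,c) via R1 from flow(c,a), flow(a,c)
round 3: derive flow(c,e) via R1 from flow(c,a), flow(a,e)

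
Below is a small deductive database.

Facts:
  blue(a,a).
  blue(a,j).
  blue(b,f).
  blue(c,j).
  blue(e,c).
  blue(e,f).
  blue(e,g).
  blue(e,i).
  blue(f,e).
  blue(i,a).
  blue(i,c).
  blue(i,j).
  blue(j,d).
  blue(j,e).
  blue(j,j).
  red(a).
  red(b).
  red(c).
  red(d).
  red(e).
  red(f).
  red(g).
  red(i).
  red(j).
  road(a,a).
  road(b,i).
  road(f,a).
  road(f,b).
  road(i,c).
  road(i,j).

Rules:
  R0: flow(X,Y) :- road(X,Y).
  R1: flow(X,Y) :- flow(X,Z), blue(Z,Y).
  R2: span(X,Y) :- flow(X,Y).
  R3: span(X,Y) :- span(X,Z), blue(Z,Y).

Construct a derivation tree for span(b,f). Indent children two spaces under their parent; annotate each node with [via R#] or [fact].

round 1: derive flow(a,a) via R0 from road(a,a)
round 1: derive flow(b,i) via R0 from road(b,i)
round 1: derive flow(f,a) via R0 from road(f,a)
round 1: derive flow(f,b) via R0 from road(f,b)
round 1: derive flow(i,c) via R0 from road(i,c)
round 1: derive flow(i,j) via R0 from road(i,j)
round 2: derive flow(a,j) via R1 from flow(a,a), blue(a,j)
round 2: derive flow(b,a) via R1 from flow(b,i), blue(i,a)
round 2: derive flow(b,c) via R1 from flow(b,i), blue(i,c)
round 2: derive flow(b,j) via R1 from flow(b,i), blue(i,j)
round 2: derive flow(f,f) via R1 from flow(f,b), blue(b,f)
round 2: derive flow(f,j) via R1 from flow(f,a), blue(a,j)
round 2: derive flow(i,d) via R1 from flow(i,j), blue(j,d)
round 2: derive flow(i,e) via R1 from flow(i,j), blue(j,e)
round 2: derive span(a,a) via R2 from flow(a,a)
round 2: derive span(b,i) via R2 from flow(b,i)
round 2: derive span(f,a) via R2 from flow(f,a)
round 2: derive span(f,b) via R2 from flow(f,b)
round 2: derive span(i,c) via R2 from flow(i,c)
round 2: derive span(i,j) via R2 from flow(i,j)
round 3: derive flow(a,d) via R1 from flow(a,j), blue(j,d)
round 3: derive flow(a,e) via R1 from flow(a,j), blue(j,e)
round 3: derive flow(b,d) via R1 from flow(b,j), blue(j,d)
round 3: derive flow(b,e) via R1 from flow(b,j), blue(j,e)
round 3: derive flow(f,d) via R1 from flow(f,j), blue(j,d)
round 3: derive flow(f,e) via R1 from flow(f,f), blue(f,e)
round 3: derive flow(i,f) via R1 from flow(i,e), blue(e,f)
round 3: derive flow(i,g) via R1 from flow(i,e), blue(e,g)
round 3: derive flow(i,i) via R1 from flow(i,e), blue(e,i)
round 3: derive span(a,j) via R2 from flow(a,j)
round 3: derive span(b,a) via R2 from flow(b,a)
round 3: derive span(b,c) via R2 from flow(b,c)
round 3: derive span(b,j) via R2 from flow(b,j)
round 3: derive span(f,f) via R2 from flow(f,f)
round 3: derive span(f,j) via R2 from flow(f,j)
round 3: derive span(i,d) via R2 from flow(i,d)
round 3: derive span(i,e) via R2 from flow(i,e)
round 4: derive flow(a,c) via R1 from flow(a,e), blue(e,c)
round 4: derive flow(a,f) via R1 from flow(a,e), blue(e,f)
round 4: derive flow(a,g) via R1 from flow(a,e), blue(e,g)
round 4: derive flow(a,i) via R1 from flow(a,e), blue(e,i)
round 4: derive flow(b,f) via R1 from flow(b,e), blue(e,f)
round 4: derive flow(b,g) via R1 from flow(b,e), blue(e,g)
round 4: derive flow(f,c) via R1 from flow(f,e), blue(e,c)
round 4: derive flow(f,g) via R1 from flow(f,e), blue(e,g)
round 4: derive flow(f,i) via R1 from flow(f,e), blue(e,i)
round 4: derive flow(i,a) via R1 from flow(i,i), blue(i,a)
round 4: derive span(a,d) via R2 from flow(a,d)
round 4: derive span(a,e) via R2 from flow(a,e)
round 4: derive span(b,d) via R2 from flow(b,d)
round 4: derive span(b,e) via R2 from flow(b,e)
round 4: derive span(f,d) via R2 from flow(f,d)
round 4: derive span(f,e) via R2 from flow(f,e)
round 4: derive span(i,f) via R2 from flow(i,f)
round 4: derive span(i,g) via R2 from flow(i,g)
round 4: derive span(i,i) via R2 from flow(i,i)
round 5: derive span(a,c) via R2 from flow(a,c)
round 5: derive span(a,f) via R2 from flow(a,f)
round 5: derive span(a,g) via R2 from flow(a,g)
round 5: derive span(a,i) via R2 from flow(a,i)
round 5: derive span(b,f) via R2 from flow(b,f)
round 5: derive span(b,g) via R2 from flow(b,g)
round 5: derive span(f,c) via R2 from flow(f,c)
round 5: derive span(f,g) via R2 from flow(f,g)
round 5: derive span(f,i) via R2 from flow(f,i)
round 5: derive span(i,a) via R2 from flow(i,a)

span(b,f)  [via R2]
  flow(b,f)  [via R1]
    flow(b,e)  [via R1]
      flow(b,j)  [via R1]
        flow(b,i)  [via R0]
          road(b,i)  [fact]
        blue(i,j)  [fact]
      blue(j,e)  [fact]
    blue(e,f)  [fact]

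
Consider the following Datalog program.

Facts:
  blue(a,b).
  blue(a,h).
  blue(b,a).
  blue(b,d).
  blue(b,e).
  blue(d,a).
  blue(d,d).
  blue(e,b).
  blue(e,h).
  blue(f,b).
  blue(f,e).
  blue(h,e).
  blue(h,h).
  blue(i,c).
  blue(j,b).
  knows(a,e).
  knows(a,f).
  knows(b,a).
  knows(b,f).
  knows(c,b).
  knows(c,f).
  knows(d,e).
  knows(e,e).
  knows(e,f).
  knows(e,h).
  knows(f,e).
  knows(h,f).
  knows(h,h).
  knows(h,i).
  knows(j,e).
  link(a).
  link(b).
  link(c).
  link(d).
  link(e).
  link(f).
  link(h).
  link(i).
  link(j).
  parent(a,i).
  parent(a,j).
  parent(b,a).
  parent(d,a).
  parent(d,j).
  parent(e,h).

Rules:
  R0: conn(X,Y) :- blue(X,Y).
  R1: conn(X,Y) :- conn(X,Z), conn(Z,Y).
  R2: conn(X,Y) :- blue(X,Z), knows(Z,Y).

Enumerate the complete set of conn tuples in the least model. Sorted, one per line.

round 1: derive conn(a,b) via R0 from blue(a,b)
round 1: derive conn(a,h) via R0 from blue(a,h)
round 1: derive conn(b,a) via R0 from blue(b,a)
round 1: derive conn(b,d) via R0 from blue(b,d)
round 1: derive conn(b,e) via R0 from blue(b,e)
round 1: derive conn(d,a) via R0 from blue(d,a)
round 1: derive conn(d,d) via R0 from blue(d,d)
round 1: derive conn(e,b) via R0 from blue(e,b)
round 1: derive conn(e,h) via R0 from blue(e,h)
round 1: derive conn(f,b) via R0 from blue(f,b)
round 1: derive conn(f,e) via R0 from blue(f,e)
round 1: derive conn(h,e) via R0 from blue(h,e)
round 1: derive conn(h,h) via R0 from blue(h,h)
round 1: derive conn(i,c) via R0 from blue(i,c)
round 1: derive conn(j,b) via R0 from blue(j,b)
round 1: derive conn(a,a) via R2 from blue(a,b), knows(b,a)
round 1: derive conn(a,f) via R2 from blue(a,b), knows(b,f)
round 1: derive conn(a,i) via R2 from blue(a,h), knows(h,i)
round 1: derive conn(b,f) via R2 from blue(b,a), knows(a,f)
round 1: derive conn(b,h) via R2 from blue(b,e), knows(e,h)
round 1: derive conn(d,e) via R2 from blue(d,a), knows(a,e)
round 1: derive conn(d,f) via R2 from blue(d,a), knows(a,f)
round 1: derive conn(e,a) via R2 from blue(e,b), knows(b,a)
round 1: derive conn(e,f) via R2 from blue(e,b), knows(b,f)
round 1: derive conn(e,i) via R2 from blue(e,h), knows(h,i)
round 1: derive conn(f,a) via R2 from blue(f,b), knows(b,a)
round 1: derive conn(f,f) via R2 from blue(f,b), knows(b,f)
round 1: derive conn(f,h) via R2 from blue(f,e), knows(e,h)
round 1: derive conn(h,f) via R2 from blue(h,e), knows(e,f)
round 1: derive conn(h,i) via R2 from blue(h,h), knows(h,i)
round 1: derive conn(i,b) via R2 from blue(i,c), knows(c,b)
round 1: derive conn(i,f) via R2 from blue(i,c), knows(c,f)
round 1: derive conn(j,a) via R2 from blue(j,b), knows(b,a)
round 1: derive conn(j,f) via R2 from blue(j,b), knows(b,f)
round 2: derive conn(a,c) via R1 from conn(a,i), conn(i,c)
round 2: derive conn(a,d) via R1 from conn(a,b), conn(b,d)
round 2: derive conn(a,e) via R1 from conn(a,b), conn(b,e)
round 2: derive conn(b,b) via R1 from conn(b,a), conn(a,b)
round 2: derive conn(b,i) via R1 from conn(b,a), conn(a,i)
round 2: derive conn(d,b) via R1 from conn(d,a), conn(a,b)
round 2: derive conn(d,h) via R1 from conn(d,a), conn(a,h)
round 2: derive conn(d,i) via R1 from conn(d,a), conn(a,i)
round 2: derive conn(e,c) via R1 from conn(e,i), conn(i,c)
round 2: derive conn(e,d) via R1 from conn(e,b), conn(b,d)
round 2: derive conn(e,e) via R1 from conn(e,b), conn(b,e)
round 2: derive conn(f,d) via R1 from conn(f,b), conn(b,d)
round 2: derive conn(f,i) via R1 from conn(f,a), conn(a,i)
round 2: derive conn(h,a) via R1 from conn(h,e), conn(e,a)
round 2: derive conn(h,b) via R1 from conn(h,e), conn(e,b)
round 2: derive conn(h,c) via R1 from conn(h,i), conn(i,c)
round 2: derive conn(i,a) via R1 from conn(i,b), conn(b,a)
round 2: derive conn(i,d) via R1 from conn(i,b), conn(b,d)
round 2: derive conn(i,e) via R1 from conn(i,b), conn(b,e)
round 2: derive conn(i,h) via R1 from conn(i,b), conn(b,h)
round 2: derive conn(j,d) via R1 from conn(j,b), conn(b,d)
round 2: derive conn(j,e) via R1 from conn(j,b), conn(b,e)
round 2: derive conn(j,h) via R1 from conn(j,a), conn(a,h)
round 2: derive conn(j,i) via R1 from conn(j,a), conn(a,i)
round 3: derive conn(b,c) via R1 from conn(b,a), conn(a,c)
round 3: derive conn(d,c) via R1 from conn(d,a), conn(a,c)
round 3: derive conn(f,c) via R1 from conn(f,a), conn(a,c)
round 3: derive conn(h,d) via R1 from conn(h,a), conn(a,d)
round 3: derive conn(i,i) via R1 from conn(i,a), conn(a,i)
round 3: derive conn(j,c) via R1 from conn(j,a), conn(a,c)

conn(a,a)
conn(a,b)
conn(a,c)
conn(a,d)
conn(a,e)
conn(a,f)
conn(a,h)
conn(a,i)
conn(b,a)
conn(b,b)
conn(b,c)
conn(b,d)
conn(b,e)
conn(b,f)
conn(b,h)
conn(b,i)
conn(d,a)
conn(d,b)
conn(d,c)
conn(d,d)
conn(d,e)
conn(d,f)
conn(d,h)
conn(d,i)
conn(e,a)
conn(e,b)
conn(e,c)
conn(e,d)
conn(e,e)
conn(e,f)
conn(e,h)
conn(e,i)
conn(f,a)
conn(f,b)
conn(f,c)
conn(f,d)
conn(f,e)
conn(f,f)
conn(f,h)
conn(f,i)
conn(h,a)
conn(h,b)
conn(h,c)
conn(h,d)
conn(h,e)
conn(h,f)
conn(h,h)
conn(h,i)
conn(i,a)
conn(i,b)
conn(i,c)
conn(i,d)
conn(i,e)
conn(i,f)
conn(i,h)
conn(i,i)
conn(j,a)
conn(j,b)
conn(j,c)
conn(j,d)
conn(j,e)
conn(j,f)
conn(j,h)
conn(j,i)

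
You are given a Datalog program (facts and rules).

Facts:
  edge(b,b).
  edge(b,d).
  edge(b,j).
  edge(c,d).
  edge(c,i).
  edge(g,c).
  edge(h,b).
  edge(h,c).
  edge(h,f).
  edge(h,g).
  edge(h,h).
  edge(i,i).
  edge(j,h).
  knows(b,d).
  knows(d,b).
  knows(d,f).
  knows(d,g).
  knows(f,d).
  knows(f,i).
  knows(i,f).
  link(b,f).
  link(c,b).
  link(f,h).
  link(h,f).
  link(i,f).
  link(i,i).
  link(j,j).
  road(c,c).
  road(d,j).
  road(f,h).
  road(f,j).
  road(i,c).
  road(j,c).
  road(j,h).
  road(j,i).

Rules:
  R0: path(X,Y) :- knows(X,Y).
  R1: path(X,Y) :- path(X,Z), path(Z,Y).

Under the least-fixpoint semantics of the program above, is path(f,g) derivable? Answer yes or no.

yes

round 1: derive path(b,d) via R0 from knows(b,d)
round 1: derive path(d,b) via R0 from knows(d,b)
round 1: derive path(d,f) via R0 from knows(d,f)
round 1: derive path(d,g) via R0 from knows(d,g)
round 1: derive path(f,d) via R0 from knows(f,d)
round 1: derive path(f,i) via R0 from knows(f,i)
round 1: derive path(i,f) via R0 from knows(i,f)
round 2: derive path(b,b) via R1 from path(b,d), path(d,b)
round 2: derive path(b,f) via R1 from path(b,d), path(d,f)
round 2: derive path(b,g) via R1 from path(b,d), path(d,g)
round 2: derive path(d,d) via R1 from path(d,b), path(b,d)
round 2: derive path(d,i) via R1 from path(d,f), path(f,i)
round 2: derive path(f,b) via R1 from path(f,d), path(d,b)
round 2: derive path(f,f) via R1 from path(f,d), path(d,f)
round 2: derive path(f,g) via R1 from path(f,d), path(d,g)
round 2: derive path(i,d) via R1 from path(i,f), path(f,d)
round 2: derive path(i,i) via R1 from path(i,f), path(f,i)
round 3: derive path(b,i) via R1 from path(b,d), path(d,i)
round 3: derive path(i,b) via R1 from path(i,d), path(d,b)
round 3: derive path(i,g) via R1 from path(i,d), path(d,g)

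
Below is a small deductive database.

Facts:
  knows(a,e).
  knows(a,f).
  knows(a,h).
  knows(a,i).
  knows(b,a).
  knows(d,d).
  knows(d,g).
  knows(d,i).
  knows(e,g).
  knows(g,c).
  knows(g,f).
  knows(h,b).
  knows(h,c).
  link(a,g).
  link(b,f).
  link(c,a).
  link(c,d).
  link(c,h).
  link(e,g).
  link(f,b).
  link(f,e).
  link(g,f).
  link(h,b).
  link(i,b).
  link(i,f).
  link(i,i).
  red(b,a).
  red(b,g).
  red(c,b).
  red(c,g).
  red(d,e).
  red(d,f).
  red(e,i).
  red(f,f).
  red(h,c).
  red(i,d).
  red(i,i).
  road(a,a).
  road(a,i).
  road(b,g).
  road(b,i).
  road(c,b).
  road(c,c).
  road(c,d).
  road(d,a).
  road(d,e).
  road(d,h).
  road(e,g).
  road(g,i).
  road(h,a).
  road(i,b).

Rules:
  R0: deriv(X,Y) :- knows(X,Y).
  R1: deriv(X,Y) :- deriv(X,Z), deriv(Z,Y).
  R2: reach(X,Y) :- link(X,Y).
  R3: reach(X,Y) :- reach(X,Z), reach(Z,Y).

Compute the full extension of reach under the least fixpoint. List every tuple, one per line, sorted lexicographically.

reach(a,b)
reach(a,e)
reach(a,f)
reach(a,g)
reach(b,b)
reach(b,e)
reach(b,f)
reach(b,g)
reach(c,a)
reach(c,b)
reach(c,d)
reach(c,e)
reach(c,f)
reach(c,g)
reach(c,h)
reach(e,b)
reach(e,e)
reach(e,f)
reach(e,g)
reach(f,b)
reach(f,e)
reach(f,f)
reach(f,g)
reach(g,b)
reach(g,e)
reach(g,f)
reach(g,g)
reach(h,b)
reach(h,e)
reach(h,f)
reach(h,g)
reach(i,b)
reach(i,e)
reach(i,f)
reach(i,g)
reach(i,i)

round 1: derive reach(a,g) via R2 from link(a,g)
round 1: derive reach(b,f) via R2 from link(b,f)
round 1: derive reach(c,a) via R2 from link(c,a)
round 1: derive reach(c,d) via R2 from link(c,d)
round 1: derive reach(c,h) via R2 from link(c,h)
round 1: derive reach(e,g) via R2 from link(e,g)
round 1: derive reach(f,b) via R2 from link(f,b)
round 1: derive reach(f,e) via R2 from link(f,e)
round 1: derive reach(g,f) via R2 from link(g,f)
round 1: derive reach(h,b) via R2 from link(h,b)
round 1: derive reach(i,b) via R2 from link(i,b)
round 1: derive reach(i,f) via R2 from link(i,f)
round 1: derive reach(i,i) via R2 from link(i,i)
round 2: derive reach(a,f) via R3 from reach(a,g), reach(g,f)
round 2: derive reach(b,b) via R3 from reach(b,f), reach(f,b)
round 2: derive reach(b,e) via R3 from reach(b,f), reach(f,e)
round 2: derive reach(c,b) via R3 from reach(c,h), reach(h,b)
round 2: derive reach(c,g) via R3 from reach(c,a), reach(a,g)
round 2: derive reach(e,f) via R3 from reach(e,g), reach(g,f)
round 2: derive reach(f,f) via R3 from reach(f,b), reach(b,f)
round 2: derive reach(f,g) via R3 from reach(f,e), reach(e,g)
round 2: derive reach(g,b) via R3 from reach(g,f), reach(f,b)
round 2: derive reach(g,e) via R3 from reach(g,f), reach(f,e)
round 2: derive reach(h,f) via R3 from reach(h,b), reach(b,f)
round 2: derive reach(i,e) via R3 from reach(i,f), reach(f,e)
round 3: derive reach(a,b) via R3 from reach(a,f), reach(f,b)
round 3: derive reach(a,e) via R3 from reach(a,f), reach(f,e)
round 3: derive reach(b,g) via R3 from reach(b,e), reach(e,g)
round 3: derive reach(c,e) via R3 from reach(c,b), reach(b,e)
round 3: derive reach(c,f) via R3 from reach(c,a), reach(a,f)
round 3: derive reach(e,b) via R3 from reach(e,f), reach(f,b)
round 3: derive reach(e,e) via R3 from reach(e,f), reach(f,e)
round 3: derive reach(g,g) via R3 from reach(g,e), reach(e,g)
round 3: derive reach(h,e) via R3 from reach(h,b), reach(b,e)
round 3: derive reach(h,g) via R3 from reach(h,f), reach(f,g)
round 3: derive reach(i,g) via R3 from reach(i,e), reach(e,g)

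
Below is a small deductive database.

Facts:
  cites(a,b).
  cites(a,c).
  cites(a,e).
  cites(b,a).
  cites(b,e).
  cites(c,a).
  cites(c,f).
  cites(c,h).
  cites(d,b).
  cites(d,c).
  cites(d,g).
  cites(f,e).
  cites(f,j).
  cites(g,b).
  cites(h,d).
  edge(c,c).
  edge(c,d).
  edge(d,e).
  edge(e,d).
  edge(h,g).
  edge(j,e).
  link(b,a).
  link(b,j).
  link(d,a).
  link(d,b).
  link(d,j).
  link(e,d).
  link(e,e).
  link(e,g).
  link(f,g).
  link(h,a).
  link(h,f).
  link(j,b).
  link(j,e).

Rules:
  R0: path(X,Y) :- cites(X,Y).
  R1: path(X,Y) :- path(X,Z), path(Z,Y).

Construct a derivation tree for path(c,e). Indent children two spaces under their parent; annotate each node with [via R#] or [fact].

path(c,e)  [via R1]
  path(c,a)  [via R0]
    cites(c,a)  [fact]
  path(a,e)  [via R0]
    cites(a,e)  [fact]

round 1: derive path(a,b) via R0 from cites(a,b)
round 1: derive path(a,c) via R0 from cites(a,c)
round 1: derive path(a,e) via R0 from cites(a,e)
round 1: derive path(b,a) via R0 from cites(b,a)
round 1: derive path(b,e) via R0 from cites(b,e)
round 1: derive path(c,a) via R0 from cites(c,a)
round 1: derive path(c,f) via R0 from cites(c,f)
round 1: derive path(c,h) via R0 from cites(c,h)
round 1: derive path(d,b) via R0 from cites(d,b)
round 1: derive path(d,c) via R0 from cites(d,c)
round 1: derive path(d,g) via R0 from cites(d,g)
round 1: derive path(f,e) via R0 from cites(f,e)
round 1: derive path(f,j) via R0 from cites(f,j)
round 1: derive path(g,b) via R0 from cites(g,b)
round 1: derive path(h,d) via R0 from cites(h,d)
round 2: derive path(a,a) via R1 from path(a,b), path(b,a)
round 2: derive path(a,f) via R1 from path(a,c), path(c,f)
round 2: derive path(a,h) via R1 from path(a,c), path(c,h)
round 2: derive path(b,b) via R1 from path(b,a), path(a,b)
round 2: derive path(b,c) via R1 from path(b,a), path(a,c)
round 2: derive path(c,b) via R1 from path(c,a), path(a,b)
round 2: derive path(c,c) via R1 from path(c,a), path(a,c)
round 2: derive path(c,d) via R1 from path(c,h), path(h,d)
round 2: derive path(c,e) via R1 from path(c,a), path(a,e)
round 2: derive path(c,j) via R1 from path(c,f), path(f,j)
round 2: derive path(d,a) via R1 from path(d,b), path(b,a)
round 2: derive path(d,e) via R1 from path(d,b), path(b,e)
round 2: derive path(d,f) via R1 from path(d,c), path(c,f)
round 2: derive path(d,h) via R1 from path(d,c), path(c,h)
round 2: derive path(g,a) via R1 from path(g,b), path(b,a)
round 2: derive path(g,e) via R1 from path(g,b), path(b,e)
round 2: derive path(h,b) via R1 from path(h,d), path(d,b)
round 2: derive path(h,c) via R1 from path(h,d), path(d,c)
round 2: derive path(h,g) via R1 from path(h,d), path(d,g)
round 3: derive path(a,d) via R1 from path(a,c), path(c,d)
round 3: derive path(a,g) via R1 from path(a,h), path(h,g)
round 3: derive path(a,j) via R1 from path(a,c), path(c,j)
round 3: derive path(b,d) via R1 from path(b,c), path(c,d)
round 3: derive path(b,f) via R1 from path(b,a), path(a,f)
round 3: derive path(b,h) via R1 from path(b,a), path(a,h)
round 3: derive path(b,j) via R1 from path(b,c), path(c,j)
round 3: derive path(c,g) via R1 from path(c,d), path(d,g)
round 3: derive path(d,d) via R1 from path(d,c), path(c,d)
round 3: derive path(d,j) via R1 from path(d,c), path(c,j)
round 3: derive path(g,c) via R1 from path(g,a), path(a,c)
round 3: derive path(g,f) via R1 from path(g,a), path(a,f)
round 3: derive path(g,h) via R1 from path(g,a), path(a,h)
round 3: derive path(h,a) via R1 from path(h,b), path(b,a)
round 3: derive path(h,e) via R1 from path(h,b), path(b,e)
round 3: derive path(h,f) via R1 from path(h,c), path(c,f)
round 3: derive path(h,h) via R1 from path(h,c), path(c,h)
round 3: derive path(h,j) via R1 from path(h,c), path(c,j)
round 4: derive path(b,g) via R1 from path(b,a), path(a,g)
round 4: derive path(g,d) via R1 from path(g,a), path(a,d)
round 4: derive path(g,g) via R1 from path(g,a), path(a,g)
round 4: derive path(g,j) via R1 from path(g,a), path(a,j)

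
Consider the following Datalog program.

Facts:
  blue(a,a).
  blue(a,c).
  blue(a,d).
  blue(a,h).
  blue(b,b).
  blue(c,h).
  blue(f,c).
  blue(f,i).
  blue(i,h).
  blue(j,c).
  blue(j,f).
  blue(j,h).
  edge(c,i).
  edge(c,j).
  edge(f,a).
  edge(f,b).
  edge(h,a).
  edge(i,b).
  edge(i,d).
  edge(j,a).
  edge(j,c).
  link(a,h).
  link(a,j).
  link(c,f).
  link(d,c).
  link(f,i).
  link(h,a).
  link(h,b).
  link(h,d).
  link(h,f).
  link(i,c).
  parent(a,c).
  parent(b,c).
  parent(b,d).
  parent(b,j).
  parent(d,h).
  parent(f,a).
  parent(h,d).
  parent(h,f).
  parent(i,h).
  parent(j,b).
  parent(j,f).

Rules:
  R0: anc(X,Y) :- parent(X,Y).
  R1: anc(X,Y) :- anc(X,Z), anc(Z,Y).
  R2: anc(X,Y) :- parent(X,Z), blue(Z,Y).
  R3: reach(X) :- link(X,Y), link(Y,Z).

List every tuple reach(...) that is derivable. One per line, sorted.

round 1: derive reach(a) via R3 from link(a,h), link(h,a)
round 1: derive reach(c) via R3 from link(c,f), link(f,i)
round 1: derive reach(d) via R3 from link(d,c), link(c,f)
round 1: derive reach(f) via R3 from link(f,i), link(i,c)
round 1: derive reach(h) via R3 from link(h,a), link(a,h)
round 1: derive reach(i) via R3 from link(i,c), link(c,f)

reach(a)
reach(c)
reach(d)
reach(f)
reach(h)
reach(i)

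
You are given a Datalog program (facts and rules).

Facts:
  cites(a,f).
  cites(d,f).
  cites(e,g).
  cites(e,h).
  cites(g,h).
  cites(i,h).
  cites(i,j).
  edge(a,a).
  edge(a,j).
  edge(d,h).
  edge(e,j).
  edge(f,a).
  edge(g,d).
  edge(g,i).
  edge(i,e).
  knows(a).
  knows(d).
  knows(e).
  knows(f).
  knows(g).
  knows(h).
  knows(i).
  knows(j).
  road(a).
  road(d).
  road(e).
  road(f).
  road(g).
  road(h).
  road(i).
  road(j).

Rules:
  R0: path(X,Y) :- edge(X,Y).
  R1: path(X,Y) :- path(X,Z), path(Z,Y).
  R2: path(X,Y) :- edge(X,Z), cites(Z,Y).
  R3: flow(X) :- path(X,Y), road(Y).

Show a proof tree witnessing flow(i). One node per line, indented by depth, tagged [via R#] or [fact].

flow(i)  [via R3]
  path(i,e)  [via R0]
    edge(i,e)  [fact]
  road(e)  [fact]

round 1: derive path(a,a) via R0 from edge(a,a)
round 1: derive path(a,j) via R0 from edge(a,j)
round 1: derive path(d,h) via R0 from edge(d,h)
round 1: derive path(e,j) via R0 from edge(e,j)
round 1: derive path(f,a) via R0 from edge(f,a)
round 1: derive path(g,d) via R0 from edge(g,d)
round 1: derive path(g,i) via R0 from edge(g,i)
round 1: derive path(i,e) via R0 from edge(i,e)
round 1: derive path(a,f) via R2 from edge(a,a), cites(a,f)
round 1: derive path(f,f) via R2 from edge(f,a), cites(a,f)
round 1: derive path(g,f) via R2 from edge(g,d), cites(d,f)
round 1: derive path(g,h) via R2 from edge(g,i), cites(i,h)
round 1: derive path(g,j) via R2 from edge(g,i), cites(i,j)
round 1: derive path(i,g) via R2 from edge(i,e), cites(e,g)
round 1: derive path(i,h) via R2 from edge(i,e), cites(e,h)
round 2: derive path(f,j) via R1 from path(f,a), path(a,j)
round 2: derive path(g,a) via R1 from path(g,f), path(f,a)
round 2: derive path(g,e) via R1 from path(g,i), path(i,e)
round 2: derive path(g,g) via R1 from path(g,i), path(i,g)
round 2: derive path(i,d) via R1 from path(i,g), path(g,d)
round 2: derive path(i,f) via R1 from path(i,g), path(g,f)
round 2: derive path(i,i) via R1 from path(i,g), path(g,i)
round 2: derive path(i,j) via R1 from path(i,e), path(e,j)
round 2: derive flow(a) via R3 from path(a,a), road(a)
round 2: derive flow(d) via R3 from path(d,h), road(h)
round 2: derive flow(e) via R3 from path(e,j), road(j)
round 2: derive flow(f) via R3 from path(f,a), road(a)
round 2: derive flow(g) via R3 from path(g,d), road(d)
round 2: derive flow(i) via R3 from path(i,e), road(e)
round 3: derive path(i,a) via R1 from path(i,f), path(f,a)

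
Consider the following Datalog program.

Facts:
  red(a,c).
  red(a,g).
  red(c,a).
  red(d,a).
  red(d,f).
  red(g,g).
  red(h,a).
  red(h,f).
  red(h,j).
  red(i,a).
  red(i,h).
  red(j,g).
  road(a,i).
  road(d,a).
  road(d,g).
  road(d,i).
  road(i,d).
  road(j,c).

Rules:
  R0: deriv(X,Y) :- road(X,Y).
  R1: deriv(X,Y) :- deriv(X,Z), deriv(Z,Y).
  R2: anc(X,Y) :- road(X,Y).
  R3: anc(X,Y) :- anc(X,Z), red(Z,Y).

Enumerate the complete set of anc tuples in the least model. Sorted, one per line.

anc(a,a)
anc(a,c)
anc(a,f)
anc(a,g)
anc(a,h)
anc(a,i)
anc(a,j)
anc(d,a)
anc(d,c)
anc(d,f)
anc(d,g)
anc(d,h)
anc(d,i)
anc(d,j)
anc(i,a)
anc(i,c)
anc(i,d)
anc(i,f)
anc(i,g)
anc(j,a)
anc(j,c)
anc(j,g)

round 1: derive anc(a,i) via R2 from road(a,i)
round 1: derive anc(d,a) via R2 from road(d,a)
round 1: derive anc(d,g) via R2 from road(d,g)
round 1: derive anc(d,i) via R2 from road(d,i)
round 1: derive anc(i,d) via R2 from road(i,d)
round 1: derive anc(j,c) via R2 from road(j,c)
round 2: derive anc(a,a) via R3 from anc(a,i), red(i,a)
round 2: derive anc(a,h) via R3 from anc(a,i), red(i,h)
round 2: derive anc(d,c) via R3 from anc(d,a), red(a,c)
round 2: derive anc(d,h) via R3 from anc(d,i), red(i,h)
round 2: derive anc(i,a) via R3 from anc(i,d), red(d,a)
round 2: derive anc(i,f) via R3 from anc(i,d), red(d,f)
round 2: derive anc(j,a) via R3 from anc(j,c), red(c,a)
round 3: derive anc(a,c) via R3 from anc(a,a), red(a,c)
round 3: derive anc(a,f) via R3 from anc(a,h), red(h,f)
round 3: derive anc(a,g) via R3 from anc(a,a), red(a,g)
round 3: derive anc(a,j) via R3 from anc(a,h), red(h,j)
round 3: derive anc(d,f) via R3 from anc(d,h), red(h,f)
round 3: derive anc(d,j) via R3 from anc(d,h), red(h,j)
round 3: derive anc(i,c) via R3 from anc(i,a), red(a,c)
round 3: derive anc(i,g) via R3 from anc(i,a), red(a,g)
round 3: derive anc(j,g) via R3 from anc(j,a), red(a,g)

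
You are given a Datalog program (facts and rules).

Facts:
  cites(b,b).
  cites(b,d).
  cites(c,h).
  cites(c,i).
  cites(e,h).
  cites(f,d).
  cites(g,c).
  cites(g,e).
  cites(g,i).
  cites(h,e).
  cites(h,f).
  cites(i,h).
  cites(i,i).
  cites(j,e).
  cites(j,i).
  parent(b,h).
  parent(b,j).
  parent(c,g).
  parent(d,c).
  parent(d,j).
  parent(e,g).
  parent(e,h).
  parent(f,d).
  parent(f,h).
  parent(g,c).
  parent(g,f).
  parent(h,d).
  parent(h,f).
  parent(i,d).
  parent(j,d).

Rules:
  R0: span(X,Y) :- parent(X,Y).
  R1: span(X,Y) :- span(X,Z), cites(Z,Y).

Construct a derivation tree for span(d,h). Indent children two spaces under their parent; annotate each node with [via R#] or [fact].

round 1: derive span(b,h) via R0 from parent(b,h)
round 1: derive span(b,j) via R0 from parent(b,j)
round 1: derive span(c,g) via R0 from parent(c,g)
round 1: derive span(d,c) via R0 from parent(d,c)
round 1: derive span(d,j) via R0 from parent(d,j)
round 1: derive span(e,g) via R0 from parent(e,g)
round 1: derive span(e,h) via R0 from parent(e,h)
round 1: derive span(f,d) via R0 from parent(f,d)
round 1: derive span(f,h) via R0 from parent(f,h)
round 1: derive span(g,c) via R0 from parent(g,c)
round 1: derive span(g,f) via R0 from parent(g,f)
round 1: derive span(h,d) via R0 from parent(h,d)
round 1: derive span(h,f) via R0 from parent(h,f)
round 1: derive span(i,d) via R0 from parent(i,d)
round 1: derive span(j,d) via R0 from parent(j,d)
round 2: derive span(b,e) via R1 from span(b,h), cites(h,e)
round 2: derive span(b,f) via R1 from span(b,h), cites(h,f)
round 2: derive span(b,i) via R1 from span(b,j), cites(j,i)
round 2: derive span(c,c) via R1 from span(c,g), cites(g,c)
round 2: derive span(c,e) via R1 from span(c,g), cites(g,e)
round 2: derive span(c,i) via R1 from span(c,g), cites(g,i)
round 2: derive span(d,e) via R1 from span(d,j), cites(j,e)
round 2: derive span(d,h) via R1 from span(d,c), cites(c,h)
round 2: derive span(d,i) via R1 from span(d,c), cites(c,i)
round 2: derive span(e,c) via R1 from span(e,g), cites(g,c)
round 2: derive span(e,e) via R1 from span(e,g), cites(g,e)
round 2: derive span(e,f) via R1 from span(e,h), cites(h,f)
round 2: derive span(e,i) via R1 from span(e,g), cites(g,i)
round 2: derive span(f,e) via R1 from span(f,h), cites(h,e)
round 2: derive span(f,f) via R1 from span(f,h), cites(h,f)
round 2: derive span(g,d) via R1 from span(g,f), cites(f,d)
round 2: derive span(g,h) via R1 from span(g,c), cites(c,h)
round 2: derive span(g,i) via R1 from span(g,c), cites(c,i)
round 3: derive span(b,d) via R1 from span(b,f), cites(f,d)
round 3: derive span(c,h) via R1 from span(c,c), cites(c,h)
round 3: derive span(d,f) via R1 from span(d,h), cites(h,f)
round 3: derive span(e,d) via R1 from span(e,f), cites(f,d)
round 3: derive span(g,e) via R1 from span(g,h), cites(h,e)
round 4: derive span(c,f) via R1 from span(c,h), cites(h,f)
round 4: derive span(d,d) via R1 from span(d,f), cites(f,d)
round 5: derive span(c,d) via R1 from span(c,f), cites(f,d)

span(d,h)  [via R1]
  span(d,c)  [via R0]
    parent(d,c)  [fact]
  cites(c,h)  [fact]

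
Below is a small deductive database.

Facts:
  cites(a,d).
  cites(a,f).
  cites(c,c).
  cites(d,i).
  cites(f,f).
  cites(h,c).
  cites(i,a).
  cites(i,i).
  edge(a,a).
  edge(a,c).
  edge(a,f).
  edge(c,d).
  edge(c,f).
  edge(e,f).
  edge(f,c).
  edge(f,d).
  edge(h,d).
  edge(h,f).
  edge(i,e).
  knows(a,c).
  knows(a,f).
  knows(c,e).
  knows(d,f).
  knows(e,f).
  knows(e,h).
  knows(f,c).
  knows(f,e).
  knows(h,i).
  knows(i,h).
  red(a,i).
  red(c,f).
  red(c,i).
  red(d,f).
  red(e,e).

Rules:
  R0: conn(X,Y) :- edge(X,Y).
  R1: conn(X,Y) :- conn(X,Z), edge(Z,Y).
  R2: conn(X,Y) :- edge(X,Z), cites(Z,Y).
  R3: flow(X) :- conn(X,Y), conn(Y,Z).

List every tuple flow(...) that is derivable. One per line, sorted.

flow(a)
flow(c)
flow(e)
flow(f)
flow(h)
flow(i)

round 1: derive conn(a,a) via R0 from edge(a,a)
round 1: derive conn(a,c) via R0 from edge(a,c)
round 1: derive conn(a,f) via R0 from edge(a,f)
round 1: derive conn(c,d) via R0 from edge(c,d)
round 1: derive conn(c,f) via R0 from edge(c,f)
round 1: derive conn(e,f) via R0 from edge(e,f)
round 1: derive conn(f,c) via R0 from edge(f,c)
round 1: derive conn(f,d) via R0 from edge(f,d)
round 1: derive conn(h,d) via R0 from edge(h,d)
round 1: derive conn(h,f) via R0 from edge(h,f)
round 1: derive conn(i,e) via R0 from edge(i,e)
round 1: derive conn(a,d) via R2 from edge(a,a), cites(a,d)
round 1: derive conn(c,i) via R2 from edge(c,d), cites(d,i)
round 1: derive conn(f,i) via R2 from edge(f,d), cites(d,i)
round 1: derive conn(h,i) via R2 from edge(h,d), cites(d,i)
round 2: derive conn(c,c) via R1 from conn(c,f), edge(f,c)
round 2: derive conn(c,e) via R1 from conn(c,i), edge(i,e)
round 2: derive conn(e,c) via R1 from conn(e,f), edge(f,c)
round 2: derive conn(e,d) via R1 from conn(e,f), edge(f,d)
round 2: derive conn(f,e) via R1 from conn(f,i), edge(i,e)
round 2: derive conn(f,f) via R1 from conn(f,c), edge(c,f)
round 2: derive conn(h,c) via R1 from conn(h,f), edge(f,c)
round 2: derive conn(h,e) via R1 from conn(h,i), edge(i,e)
round 2: derive conn(i,f) via R1 from conn(i,e), edge(e,f)
round 2: derive flow(a) via R3 from conn(a,a), conn(a,a)
round 2: derive flow(c) via R3 from conn(c,f), conn(f,c)
round 2: derive flow(e) via R3 from conn(e,f), conn(f,c)
round 2: derive flow(f) via R3 from conn(f,c), conn(c,d)
round 2: derive flow(h) via R3 from conn(h,f), conn(f,c)
round 2: derive flow(i) via R3 from conn(i,e), conn(e,f)
round 3: derive conn(i,c) via R1 from conn(i,f), edge(f,c)
round 3: derive conn(i,d) via R1 from conn(i,f), edge(f,d)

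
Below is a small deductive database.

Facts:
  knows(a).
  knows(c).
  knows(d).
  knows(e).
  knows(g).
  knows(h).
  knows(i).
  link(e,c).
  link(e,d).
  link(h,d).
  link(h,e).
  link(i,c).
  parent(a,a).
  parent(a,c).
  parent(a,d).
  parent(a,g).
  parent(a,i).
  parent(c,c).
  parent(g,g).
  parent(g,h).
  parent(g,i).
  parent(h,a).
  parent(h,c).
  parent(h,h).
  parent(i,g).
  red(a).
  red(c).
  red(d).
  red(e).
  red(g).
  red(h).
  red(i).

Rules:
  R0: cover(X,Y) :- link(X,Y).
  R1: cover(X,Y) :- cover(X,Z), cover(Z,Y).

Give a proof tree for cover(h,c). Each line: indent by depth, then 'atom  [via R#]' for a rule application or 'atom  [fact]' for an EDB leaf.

cover(h,c)  [via R1]
  cover(h,e)  [via R0]
    link(h,e)  [fact]
  cover(e,c)  [via R0]
    link(e,c)  [fact]

round 1: derive cover(e,c) via R0 from link(e,c)
round 1: derive cover(e,d) via R0 from link(e,d)
round 1: derive cover(h,d) via R0 from link(h,d)
round 1: derive cover(h,e) via R0 from link(h,e)
round 1: derive cover(i,c) via R0 from link(i,c)
round 2: derive cover(h,c) via R1 from cover(h,e), cover(e,c)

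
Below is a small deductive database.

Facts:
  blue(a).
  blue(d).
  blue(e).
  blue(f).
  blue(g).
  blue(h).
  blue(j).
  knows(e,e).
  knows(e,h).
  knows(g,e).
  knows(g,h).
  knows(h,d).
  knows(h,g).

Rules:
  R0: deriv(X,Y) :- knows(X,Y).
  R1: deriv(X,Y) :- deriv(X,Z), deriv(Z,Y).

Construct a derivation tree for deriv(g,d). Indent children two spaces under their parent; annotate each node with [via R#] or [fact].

round 1: derive deriv(e,e) via R0 from knows(e,e)
round 1: derive deriv(e,h) via R0 from knows(e,h)
round 1: derive deriv(g,e) via R0 from knows(g,e)
round 1: derive deriv(g,h) via R0 from knows(g,h)
round 1: derive deriv(h,d) via R0 from knows(h,d)
round 1: derive deriv(h,g) via R0 from knows(h,g)
round 2: derive deriv(e,d) via R1 from deriv(e,h), deriv(h,d)
round 2: derive deriv(e,g) via R1 from deriv(e,h), deriv(h,g)
round 2: derive deriv(g,d) via R1 from deriv(g,h), deriv(h,d)
round 2: derive deriv(g,g) via R1 from deriv(g,h), deriv(h,g)
round 2: derive deriv(h,e) via R1 from deriv(h,g), deriv(g,e)
round 2: derive deriv(h,h) via R1 from deriv(h,g), deriv(g,h)

deriv(g,d)  [via R1]
  deriv(g,h)  [via R0]
    knows(g,h)  [fact]
  deriv(h,d)  [via R0]
    knows(h,d)  [fact]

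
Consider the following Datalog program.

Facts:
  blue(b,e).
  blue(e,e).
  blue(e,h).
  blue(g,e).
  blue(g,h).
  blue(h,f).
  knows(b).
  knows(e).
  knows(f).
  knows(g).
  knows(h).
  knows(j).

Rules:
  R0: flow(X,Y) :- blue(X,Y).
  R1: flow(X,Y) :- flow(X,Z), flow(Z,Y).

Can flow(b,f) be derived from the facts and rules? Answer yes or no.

yes

round 1: derive flow(b,e) via R0 from blue(b,e)
round 1: derive flow(e,e) via R0 from blue(e,e)
round 1: derive flow(e,h) via R0 from blue(e,h)
round 1: derive flow(g,e) via R0 from blue(g,e)
round 1: derive flow(g,h) via R0 from blue(g,h)
round 1: derive flow(h,f) via R0 from blue(h,f)
round 2: derive flow(b,h) via R1 from flow(b,e), flow(e,h)
round 2: derive flow(e,f) via R1 from flow(e,h), flow(h,f)
round 2: derive flow(g,f) via R1 from flow(g,h), flow(h,f)
round 3: derive flow(b,f) via R1 from flow(b,e), flow(e,f)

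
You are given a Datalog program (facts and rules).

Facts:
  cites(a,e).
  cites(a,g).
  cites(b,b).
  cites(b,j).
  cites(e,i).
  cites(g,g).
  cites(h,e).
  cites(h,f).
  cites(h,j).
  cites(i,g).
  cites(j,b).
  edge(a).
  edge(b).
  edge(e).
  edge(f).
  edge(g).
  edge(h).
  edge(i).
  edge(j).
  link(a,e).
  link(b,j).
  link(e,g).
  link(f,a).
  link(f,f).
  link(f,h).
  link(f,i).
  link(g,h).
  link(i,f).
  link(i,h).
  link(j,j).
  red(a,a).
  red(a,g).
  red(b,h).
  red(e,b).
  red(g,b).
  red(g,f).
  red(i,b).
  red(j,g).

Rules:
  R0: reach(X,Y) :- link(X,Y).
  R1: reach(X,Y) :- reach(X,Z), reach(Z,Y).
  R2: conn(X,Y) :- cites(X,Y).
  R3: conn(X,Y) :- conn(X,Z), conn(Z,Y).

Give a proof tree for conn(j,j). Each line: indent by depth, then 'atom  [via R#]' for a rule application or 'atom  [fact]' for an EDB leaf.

round 1: derive conn(a,e) via R2 from cites(a,e)
round 1: derive conn(a,g) via R2 from cites(a,g)
round 1: derive conn(b,b) via R2 from cites(b,b)
round 1: derive conn(b,j) via R2 from cites(b,j)
round 1: derive conn(e,i) via R2 from cites(e,i)
round 1: derive conn(g,g) via R2 from cites(g,g)
round 1: derive conn(h,e) via R2 from cites(h,e)
round 1: derive conn(h,f) via R2 from cites(h,f)
round 1: derive conn(h,j) via R2 from cites(h,j)
round 1: derive conn(i,g) via R2 from cites(i,g)
round 1: derive conn(j,b) via R2 from cites(j,b)
round 2: derive conn(a,i) via R3 from conn(a,e), conn(e,i)
round 2: derive conn(e,g) via R3 from conn(e,i), conn(i,g)
round 2: derive conn(h,b) via R3 from conn(h,j), conn(j,b)
round 2: derive conn(h,i) via R3 from conn(h,e), conn(e,i)
round 2: derive conn(j,j) via R3 from conn(j,b), conn(b,j)
round 3: derive conn(h,g) via R3 from conn(h,e), conn(e,g)

conn(j,j)  [via R3]
  conn(j,b)  [via R2]
    cites(j,b)  [fact]
  conn(b,j)  [via R2]
    cites(b,j)  [fact]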